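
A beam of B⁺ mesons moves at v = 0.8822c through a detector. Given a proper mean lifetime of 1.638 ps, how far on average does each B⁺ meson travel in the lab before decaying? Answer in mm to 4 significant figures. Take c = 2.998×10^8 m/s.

γ = 1/√(1 − 0.8822²) = 2.12371
Dilated lifetime: Δt = γτ₀ = 2.12371 × 1.638 ps = 3.47863 ps
d = vΔt = 0.8822c × 3.47863 ps = 2.64484×10^8 m/s × 3.47863×10^-12 s = 0.9200 mm

d ≈ 0.9200 mm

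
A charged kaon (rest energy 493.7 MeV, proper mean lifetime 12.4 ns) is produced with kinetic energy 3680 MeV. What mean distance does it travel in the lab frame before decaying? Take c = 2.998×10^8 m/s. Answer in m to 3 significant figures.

d ≈ 31.2 m

γ = 1 + K/(m₀c²) = 1 + 3680/493.7 = 8.4539
β = √(1 − 1/γ²) = 0.99298
Dilated lifetime: γτ₀ = 8.4539 × 12.4 ns = 104.83 ns
d = βc·γτ₀ = 0.99298 × (2.998×10^8 m/s) × 1.0483×10^-7 s = 31.2 m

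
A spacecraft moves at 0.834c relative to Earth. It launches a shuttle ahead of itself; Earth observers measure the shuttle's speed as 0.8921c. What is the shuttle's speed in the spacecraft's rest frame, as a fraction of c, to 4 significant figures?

Inverse velocity addition: u' = (u − v)/(1 − uv/c²)
= (0.8921 − 0.834)/(1 − 0.8921×0.834) = 0.05810/0.255989 = 0.2270

u' ≈ 0.2270c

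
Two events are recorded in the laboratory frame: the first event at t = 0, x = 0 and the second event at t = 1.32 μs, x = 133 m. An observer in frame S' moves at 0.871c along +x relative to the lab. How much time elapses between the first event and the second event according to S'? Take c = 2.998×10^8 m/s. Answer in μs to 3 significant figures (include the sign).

Δt' ≈ 1.90 μs

γ = 1/√(1 − 0.871²) = 2.0355
Δt' = γ(Δt − vΔx/c²) = 2.0355 × (1.32 μs − 0.871×133 m / (2.998×10^8 m/s))
= 2.0355 × (0.93360 μs) = 1.90 μs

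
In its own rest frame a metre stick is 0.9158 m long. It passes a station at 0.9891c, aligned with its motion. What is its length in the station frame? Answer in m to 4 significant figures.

γ = 1/√(1 − 0.9891²) = 6.79139
Length contraction: L = L₀/γ = 0.9158/6.79139 = 0.1348 m

L ≈ 0.1348 m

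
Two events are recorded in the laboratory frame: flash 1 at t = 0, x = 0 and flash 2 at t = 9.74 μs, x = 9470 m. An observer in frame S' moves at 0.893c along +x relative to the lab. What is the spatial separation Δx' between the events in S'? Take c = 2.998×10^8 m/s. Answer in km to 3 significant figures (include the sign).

Δx' ≈ 15.2 km

γ = 1/√(1 − 0.893²) = 2.2219
Δx' = γ(Δx − vΔt) = 2.2219 × (9470 m − 0.893×(2.998×10^8 m/s)×9.74×10^-6 s)
= 2.2219 × (6862.4 m) = 15.2 km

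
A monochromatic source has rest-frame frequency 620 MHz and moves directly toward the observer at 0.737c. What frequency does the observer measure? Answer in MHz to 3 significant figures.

f_obs ≈ 1590 MHz

Relativistic Doppler: f_obs = f_src √((1+β)/(1−β))
= 620 × √(1.7370/0.26300) = 620 × 2.5699 = 1590 MHz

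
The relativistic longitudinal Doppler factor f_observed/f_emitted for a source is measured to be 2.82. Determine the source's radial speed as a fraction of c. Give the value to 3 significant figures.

β ≈ 0.777

f_obs/f_src = √((1+β)/(1−β)) = 2.82  ⇒  (1+β)/(1−β) = 7.9524
β = |1 − D²|/(1 + D²) = |1 − 7.9524|/(1 + 7.9524) = 0.777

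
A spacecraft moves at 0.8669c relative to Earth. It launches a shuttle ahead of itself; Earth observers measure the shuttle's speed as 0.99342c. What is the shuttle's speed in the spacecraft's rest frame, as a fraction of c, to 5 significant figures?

Inverse velocity addition: u' = (u − v)/(1 − uv/c²)
= (0.99342 − 0.8669)/(1 − 0.99342×0.8669) = 0.12652/0.1388042 = 0.91150

u' ≈ 0.91150c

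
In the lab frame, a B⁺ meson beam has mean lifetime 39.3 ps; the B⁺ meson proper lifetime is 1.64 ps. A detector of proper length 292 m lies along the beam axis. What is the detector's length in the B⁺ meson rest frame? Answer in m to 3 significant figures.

L ≈ 12.2 m

Time dilation ⇒ γ = Δt/τ₀ = 39.3/1.64 = 23.963
Length contraction: L = L₀/γ = 292/23.963 = 12.2 m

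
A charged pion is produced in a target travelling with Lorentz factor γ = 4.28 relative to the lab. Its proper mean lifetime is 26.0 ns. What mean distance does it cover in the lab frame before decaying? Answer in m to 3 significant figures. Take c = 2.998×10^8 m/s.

d ≈ 32.4 m

β = √(1 − 1/γ²) = √(1 − 1/4.28²) = 0.97232
Dilated lifetime: Δt = γτ₀ = 4.28 × 26.0 ns = 111.28 ns
d = vΔt = 0.97232c × 111.28 ns = 2.9150×10^8 m/s × 1.1128×10^-7 s = 32.4 m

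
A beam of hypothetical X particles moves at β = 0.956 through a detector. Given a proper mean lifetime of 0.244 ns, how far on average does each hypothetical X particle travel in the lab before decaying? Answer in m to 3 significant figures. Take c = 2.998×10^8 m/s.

γ = 1/√(1 − 0.956²) = 3.4087
Dilated lifetime: Δt = γτ₀ = 3.4087 × 0.244 ns = 0.83172 ns
d = vΔt = 0.956c × 0.83172 ns = 2.8661×10^8 m/s × 8.3172×10^-10 s = 0.238 m

d ≈ 0.238 m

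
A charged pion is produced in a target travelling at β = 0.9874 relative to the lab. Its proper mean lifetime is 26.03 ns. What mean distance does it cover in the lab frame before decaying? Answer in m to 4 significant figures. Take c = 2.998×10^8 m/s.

d ≈ 48.69 m

γ = 1/√(1 − 0.9874²) = 6.31935
Dilated lifetime: Δt = γτ₀ = 6.31935 × 26.03 ns = 164.493 ns
d = vΔt = 0.9874c × 164.493 ns = 2.96023×10^8 m/s × 1.64493×10^-7 s = 48.69 m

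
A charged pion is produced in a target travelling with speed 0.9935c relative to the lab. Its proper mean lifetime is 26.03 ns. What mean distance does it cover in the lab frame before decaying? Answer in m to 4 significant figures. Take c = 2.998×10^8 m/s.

d ≈ 68.11 m

γ = 1/√(1 − 0.9935²) = 8.78487
Dilated lifetime: Δt = γτ₀ = 8.78487 × 26.03 ns = 228.670 ns
d = vΔt = 0.9935c × 228.670 ns = 2.97851×10^8 m/s × 2.28670×10^-7 s = 68.11 m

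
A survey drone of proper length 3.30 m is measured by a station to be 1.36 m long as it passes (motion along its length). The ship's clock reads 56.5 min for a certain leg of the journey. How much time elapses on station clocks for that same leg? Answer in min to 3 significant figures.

Length contraction ⇒ γ = L₀/L = 3.30/1.36 = 2.4265
Time dilation: Δt = γτ₀ = 2.4265 × 56.5 min = 137 min

Δt ≈ 137 min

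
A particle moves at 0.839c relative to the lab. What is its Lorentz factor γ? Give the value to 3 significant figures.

γ = 1/√(1 − β²) = 1/√(1 − 0.839²) = 1/√(0.29608) = 1.84

γ ≈ 1.84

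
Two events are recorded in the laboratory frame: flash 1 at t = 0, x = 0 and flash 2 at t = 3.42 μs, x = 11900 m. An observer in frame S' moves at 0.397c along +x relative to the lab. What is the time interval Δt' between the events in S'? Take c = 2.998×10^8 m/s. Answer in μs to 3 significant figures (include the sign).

Δt' ≈ -13.4 μs

γ = 1/√(1 − 0.397²) = 1.0895
Δt' = γ(Δt − vΔx/c²) = 1.0895 × (3.42 μs − 0.397×11900 m / (2.998×10^8 m/s))
= 1.0895 × (-12.338 μs) = -13.4 μs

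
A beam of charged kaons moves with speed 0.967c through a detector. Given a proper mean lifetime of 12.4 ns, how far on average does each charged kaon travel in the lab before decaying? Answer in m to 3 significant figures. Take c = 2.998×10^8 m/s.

γ = 1/√(1 − 0.967²) = 3.9250
Dilated lifetime: Δt = γτ₀ = 3.9250 × 12.4 ns = 48.670 ns
d = vΔt = 0.967c × 48.670 ns = 2.8991×10^8 m/s × 4.8670×10^-8 s = 14.1 m

d ≈ 14.1 m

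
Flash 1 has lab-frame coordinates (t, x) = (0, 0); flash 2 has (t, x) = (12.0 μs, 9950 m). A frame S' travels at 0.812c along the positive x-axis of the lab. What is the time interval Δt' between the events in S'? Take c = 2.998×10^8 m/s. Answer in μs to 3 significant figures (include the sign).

γ = 1/√(1 − 0.812²) = 1.7133
Δt' = γ(Δt − vΔx/c²) = 1.7133 × (12.0 μs − 0.812×9950 m / (2.998×10^8 m/s))
= 1.7133 × (-14.949 μs) = -25.6 μs

Δt' ≈ -25.6 μs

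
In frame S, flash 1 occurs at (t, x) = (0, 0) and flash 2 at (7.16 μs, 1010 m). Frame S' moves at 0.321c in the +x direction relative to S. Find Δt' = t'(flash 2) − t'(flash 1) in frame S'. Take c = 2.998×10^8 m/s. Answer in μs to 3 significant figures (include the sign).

γ = 1/√(1 − 0.321²) = 1.0559
Δt' = γ(Δt − vΔx/c²) = 1.0559 × (7.16 μs − 0.321×1010 m / (2.998×10^8 m/s))
= 1.0559 × (6.0786 μs) = 6.42 μs

Δt' ≈ 6.42 μs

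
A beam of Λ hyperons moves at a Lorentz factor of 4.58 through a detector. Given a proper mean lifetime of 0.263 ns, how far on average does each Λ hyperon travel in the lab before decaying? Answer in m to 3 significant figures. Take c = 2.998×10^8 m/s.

β = √(1 − 1/γ²) = √(1 − 1/4.58²) = 0.97587
Dilated lifetime: Δt = γτ₀ = 4.58 × 0.263 ns = 1.2045 ns
d = vΔt = 0.97587c × 1.2045 ns = 2.9257×10^8 m/s × 1.2045×10^-9 s = 0.352 m

d ≈ 0.352 m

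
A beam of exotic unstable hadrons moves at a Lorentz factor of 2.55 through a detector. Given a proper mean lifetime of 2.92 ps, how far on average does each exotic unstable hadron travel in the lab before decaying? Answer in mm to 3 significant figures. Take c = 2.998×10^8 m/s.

β = √(1 − 1/γ²) = √(1 − 1/2.55²) = 0.91990
Dilated lifetime: Δt = γτ₀ = 2.55 × 2.92 ps = 7.4460 ps
d = vΔt = 0.91990c × 7.4460 ps = 2.7579×10^8 m/s × 7.4460×10^-12 s = 2.05 mm

d ≈ 2.05 mm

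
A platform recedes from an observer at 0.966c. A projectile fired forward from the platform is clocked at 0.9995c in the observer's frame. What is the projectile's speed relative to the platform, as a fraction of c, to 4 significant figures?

Inverse velocity addition: u' = (u − v)/(1 − uv/c²)
= (0.9995 − 0.966)/(1 − 0.9995×0.966) = 0.03350/0.0344830 = 0.9715

u' ≈ 0.9715c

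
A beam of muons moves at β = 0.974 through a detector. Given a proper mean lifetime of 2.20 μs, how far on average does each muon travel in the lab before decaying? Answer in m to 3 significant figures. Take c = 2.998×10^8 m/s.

γ = 1/√(1 − 0.974²) = 4.4141
Dilated lifetime: Δt = γτ₀ = 4.4141 × 2.20 μs = 9.7110 μs
d = vΔt = 0.974c × 9.7110 μs = 2.9201×10^8 m/s × 9.7110×10^-6 s = 2840 m

d ≈ 2840 m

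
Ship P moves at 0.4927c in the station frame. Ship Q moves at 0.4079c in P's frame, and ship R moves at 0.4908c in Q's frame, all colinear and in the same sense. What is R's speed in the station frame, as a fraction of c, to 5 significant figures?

Compose boost 2: (0.4079 + 0.4927)/(1 + 0.4079×0.4927) = 0.90060/1.200972 = 0.7498924
Compose boost 3: (0.4908 + 0.7498924)/(1 + 0.4908×0.7498924) = 1.240692/1.368047 = 0.90691

u ≈ 0.90691c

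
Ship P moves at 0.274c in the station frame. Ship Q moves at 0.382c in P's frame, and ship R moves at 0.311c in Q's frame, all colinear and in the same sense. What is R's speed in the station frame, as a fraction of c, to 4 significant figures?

Compose boost 2: (0.382 + 0.274)/(1 + 0.382×0.274) = 0.6560/1.10467 = 0.593844
Compose boost 3: (0.311 + 0.593844)/(1 + 0.311×0.593844) = 0.904844/1.18469 = 0.7638

u ≈ 0.7638c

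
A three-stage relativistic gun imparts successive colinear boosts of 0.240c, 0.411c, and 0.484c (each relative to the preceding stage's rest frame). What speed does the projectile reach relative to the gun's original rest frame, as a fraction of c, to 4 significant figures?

u ≈ 0.8366c

Compose boost 2: (0.411 + 0.240)/(1 + 0.411×0.240) = 0.6510/1.09864 = 0.592551
Compose boost 3: (0.484 + 0.592551)/(1 + 0.484×0.592551) = 1.07655/1.28679 = 0.8366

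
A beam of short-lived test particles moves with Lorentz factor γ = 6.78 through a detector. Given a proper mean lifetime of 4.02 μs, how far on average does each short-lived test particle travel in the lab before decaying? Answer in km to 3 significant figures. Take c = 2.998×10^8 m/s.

d ≈ 8.08 km

β = √(1 − 1/γ²) = √(1 − 1/6.78²) = 0.98906
Dilated lifetime: Δt = γτ₀ = 6.78 × 4.02 μs = 27.256 μs
d = vΔt = 0.98906c × 27.256 μs = 2.9652×10^8 m/s × 2.7256×10^-5 s = 8.08 km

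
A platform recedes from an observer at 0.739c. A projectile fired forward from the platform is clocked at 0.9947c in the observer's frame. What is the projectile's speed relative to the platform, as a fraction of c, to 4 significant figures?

Inverse velocity addition: u' = (u − v)/(1 − uv/c²)
= (0.9947 − 0.739)/(1 − 0.9947×0.739) = 0.2557/0.264917 = 0.9652

u' ≈ 0.9652c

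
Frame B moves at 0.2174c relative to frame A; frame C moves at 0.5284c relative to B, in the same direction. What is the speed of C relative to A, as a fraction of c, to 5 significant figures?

Compose boost 2: (0.5284 + 0.2174)/(1 + 0.5284×0.2174) = 0.74580/1.114874 = 0.66895

u ≈ 0.66895c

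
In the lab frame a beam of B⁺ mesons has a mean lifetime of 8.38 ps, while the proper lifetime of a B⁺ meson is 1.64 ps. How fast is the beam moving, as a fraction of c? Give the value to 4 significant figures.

β ≈ 0.9807

γ = Δt/τ₀ = 8.38/1.64 = 5.10976
β = √(1 − 1/γ²) = √(1 − 1/5.10976²) = 0.9807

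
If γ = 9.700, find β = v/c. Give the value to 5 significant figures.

β ≈ 0.99467

β = √(1 − 1/γ²) = √(1 − 1/9.700²) = √(0.9893719) = 0.99467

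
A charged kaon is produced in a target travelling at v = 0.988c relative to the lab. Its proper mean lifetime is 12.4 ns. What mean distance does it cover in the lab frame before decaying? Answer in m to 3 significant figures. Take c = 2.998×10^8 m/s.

γ = 1/√(1 − 0.988²) = 6.4744
Dilated lifetime: Δt = γτ₀ = 6.4744 × 12.4 ns = 80.283 ns
d = vΔt = 0.988c × 80.283 ns = 2.9620×10^8 m/s × 8.0283×10^-8 s = 23.8 m

d ≈ 23.8 m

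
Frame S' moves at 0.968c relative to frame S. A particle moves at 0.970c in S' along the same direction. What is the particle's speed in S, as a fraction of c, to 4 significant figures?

Relativistic velocity addition: u = (u' + v)/(1 + u'v/c²)
= (0.970 + 0.968)/(1 + 0.970×0.968) = 1.938/1.93896 = 0.9995

u ≈ 0.9995c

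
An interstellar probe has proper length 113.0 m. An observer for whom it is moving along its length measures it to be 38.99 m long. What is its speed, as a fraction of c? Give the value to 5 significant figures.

γ = L₀/L = 113.0/38.99 = 2.898179
β = √(1 − 1/γ²) = 0.93859

β ≈ 0.93859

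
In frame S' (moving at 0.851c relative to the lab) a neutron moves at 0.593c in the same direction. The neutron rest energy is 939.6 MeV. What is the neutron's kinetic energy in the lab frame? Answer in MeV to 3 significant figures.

K ≈ 2400 MeV

u_lab = (0.593 + 0.851)/(1 + 0.593×0.851) = 0.959696
γ = 1/√(1 − 0.959696²) = 3.5582
K = (γ − 1)m₀c² = (3.5582 − 1) × 939.6 = 2.5582 × 939.6 = 2400 MeV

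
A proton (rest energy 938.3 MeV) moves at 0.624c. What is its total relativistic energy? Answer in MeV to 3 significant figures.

γ = 1/√(1 − 0.624²) = 1.2797
E = γm₀c² = 1.2797 × 938.3 MeV = 1200 MeV

E ≈ 1200 MeV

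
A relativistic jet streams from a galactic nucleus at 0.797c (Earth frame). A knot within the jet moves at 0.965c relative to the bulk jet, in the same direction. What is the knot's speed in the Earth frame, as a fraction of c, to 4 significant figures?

Relativistic velocity addition: u = (u' + v)/(1 + u'v/c²)
= (0.965 + 0.797)/(1 + 0.965×0.797) = 1.762/1.76911 = 0.9960

u ≈ 0.9960c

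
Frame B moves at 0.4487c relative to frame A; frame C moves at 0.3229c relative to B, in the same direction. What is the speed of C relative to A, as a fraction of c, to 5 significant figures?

Compose boost 2: (0.3229 + 0.4487)/(1 + 0.3229×0.4487) = 0.77160/1.144885 = 0.67395

u ≈ 0.67395c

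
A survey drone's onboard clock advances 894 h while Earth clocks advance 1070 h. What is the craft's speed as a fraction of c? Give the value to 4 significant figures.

γ = Δt/τ₀ = 1070/894 = 1.19687
β = √(1 − 1/γ²) = √(1 − 1/1.19687²) = 0.5495

β ≈ 0.5495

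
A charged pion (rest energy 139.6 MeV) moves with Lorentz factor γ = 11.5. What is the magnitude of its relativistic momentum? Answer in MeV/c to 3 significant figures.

p ≈ 1600 MeV/c

β = √(1 − 1/γ²) = √(1 − 1/11.5²) = 0.99621
p = γβm₀c = 11.5 × 0.99621 × 139.6 MeV/c = 1600 MeV/c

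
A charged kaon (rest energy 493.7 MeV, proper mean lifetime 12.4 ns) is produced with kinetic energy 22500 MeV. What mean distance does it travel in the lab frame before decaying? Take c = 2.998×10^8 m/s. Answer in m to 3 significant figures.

γ = 1 + K/(m₀c²) = 1 + 22500/493.7 = 46.574
β = √(1 − 1/γ²) = 0.99977
Dilated lifetime: γτ₀ = 46.574 × 12.4 ns = 577.52 ns
d = βc·γτ₀ = 0.99977 × (2.998×10^8 m/s) × 5.7752×10^-7 s = 173 m

d ≈ 173 m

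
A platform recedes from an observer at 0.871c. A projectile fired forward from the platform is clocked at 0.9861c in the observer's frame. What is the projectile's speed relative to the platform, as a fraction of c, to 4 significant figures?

Inverse velocity addition: u' = (u − v)/(1 − uv/c²)
= (0.9861 − 0.871)/(1 − 0.9861×0.871) = 0.1151/0.141107 = 0.8157

u' ≈ 0.8157c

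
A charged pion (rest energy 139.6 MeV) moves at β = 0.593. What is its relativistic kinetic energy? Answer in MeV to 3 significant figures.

γ = 1/√(1 − 0.593²) = 1.2419
K = (γ − 1)m₀c² = (1.2419 − 1) × 139.6 MeV = 0.24192 × 139.6 MeV = 33.8 MeV

K ≈ 33.8 MeV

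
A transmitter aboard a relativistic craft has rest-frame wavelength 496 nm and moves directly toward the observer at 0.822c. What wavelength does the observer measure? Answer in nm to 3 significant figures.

λ_obs ≈ 155 nm

Relativistic Doppler: λ_obs = λ_src √((1−β)/(1+β))
= 496 × √(0.17800/1.8220) = 496 × 0.31256 = 155 nm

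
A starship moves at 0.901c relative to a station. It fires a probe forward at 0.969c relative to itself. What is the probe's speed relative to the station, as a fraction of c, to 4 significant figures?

Relativistic velocity addition: u = (u' + v)/(1 + u'v/c²)
= (0.969 + 0.901)/(1 + 0.969×0.901) = 1.870/1.87307 = 0.9984

u ≈ 0.9984c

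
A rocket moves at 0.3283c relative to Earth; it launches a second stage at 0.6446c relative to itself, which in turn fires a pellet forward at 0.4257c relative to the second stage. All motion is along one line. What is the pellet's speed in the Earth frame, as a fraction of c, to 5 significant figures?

u ≈ 0.91567c

Compose boost 2: (0.6446 + 0.3283)/(1 + 0.6446×0.3283) = 0.97290/1.211622 = 0.8029731
Compose boost 3: (0.4257 + 0.8029731)/(1 + 0.4257×0.8029731) = 1.228673/1.341826 = 0.91567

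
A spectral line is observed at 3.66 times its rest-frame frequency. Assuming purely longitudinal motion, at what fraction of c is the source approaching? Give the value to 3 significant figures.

β ≈ 0.861

f_obs/f_src = √((1+β)/(1−β)) = 3.66  ⇒  (1+β)/(1−β) = 13.396
β = |1 − D²|/(1 + D²) = |1 − 13.396|/(1 + 13.396) = 0.861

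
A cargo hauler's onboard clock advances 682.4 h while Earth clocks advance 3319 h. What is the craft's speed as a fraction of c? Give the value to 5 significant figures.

γ = Δt/τ₀ = 3319/682.4 = 4.863716
β = √(1 − 1/γ²) = √(1 − 1/4.863716²) = 0.97864

β ≈ 0.97864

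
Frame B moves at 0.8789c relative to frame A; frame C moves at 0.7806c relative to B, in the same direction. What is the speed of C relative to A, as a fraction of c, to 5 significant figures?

u ≈ 0.98424c

Compose boost 2: (0.7806 + 0.8789)/(1 + 0.7806×0.8789) = 1.6595/1.686069 = 0.98424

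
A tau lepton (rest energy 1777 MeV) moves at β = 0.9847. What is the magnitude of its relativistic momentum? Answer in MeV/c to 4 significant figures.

γ = 1/√(1 − 0.9847²) = 5.73861
p = γβm₀c = 5.73861 × 0.9847 × 1777 MeV/c = 10040 MeV/c

p ≈ 10040 MeV/c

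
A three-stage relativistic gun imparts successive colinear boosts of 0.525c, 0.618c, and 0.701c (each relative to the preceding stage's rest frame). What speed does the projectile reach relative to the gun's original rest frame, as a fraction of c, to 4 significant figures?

Compose boost 2: (0.618 + 0.525)/(1 + 0.618×0.525) = 1.143/1.32445 = 0.863000
Compose boost 3: (0.701 + 0.863000)/(1 + 0.701×0.863000) = 1.56400/1.60496 = 0.9745

u ≈ 0.9745c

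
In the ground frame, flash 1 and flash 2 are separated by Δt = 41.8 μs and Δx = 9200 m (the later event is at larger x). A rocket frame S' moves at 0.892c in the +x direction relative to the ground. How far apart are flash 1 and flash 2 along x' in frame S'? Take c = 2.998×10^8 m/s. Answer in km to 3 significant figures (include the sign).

Δx' ≈ -4.38 km

γ = 1/√(1 − 0.892²) = 2.2122
Δx' = γ(Δx − vΔt) = 2.2122 × (9200 m − 0.892×(2.998×10^8 m/s)×41.8×10^-6 s)
= 2.2122 × (-1978.2 m) = -4.38 km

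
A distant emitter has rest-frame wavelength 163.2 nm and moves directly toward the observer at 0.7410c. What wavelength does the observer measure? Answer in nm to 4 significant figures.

λ_obs ≈ 62.95 nm

Relativistic Doppler: λ_obs = λ_src √((1−β)/(1+β))
= 163.2 × √(0.259000/1.74100) = 163.2 × 0.385701 = 62.95 nm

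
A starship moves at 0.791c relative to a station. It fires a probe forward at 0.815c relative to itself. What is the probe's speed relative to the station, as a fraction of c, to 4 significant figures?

Relativistic velocity addition: u = (u' + v)/(1 + u'v/c²)
= (0.815 + 0.791)/(1 + 0.815×0.791) = 1.606/1.64466 = 0.9765

u ≈ 0.9765c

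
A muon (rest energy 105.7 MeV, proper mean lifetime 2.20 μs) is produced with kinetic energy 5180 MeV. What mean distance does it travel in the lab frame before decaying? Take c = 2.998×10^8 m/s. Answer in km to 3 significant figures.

d ≈ 33.0 km

γ = 1 + K/(m₀c²) = 1 + 5180/105.7 = 50.007
β = √(1 − 1/γ²) = 0.99980
Dilated lifetime: γτ₀ = 50.007 × 2.20 μs = 110.01 μs
d = βc·γτ₀ = 0.99980 × (2.998×10^8 m/s) × 0.00011001 s = 33.0 km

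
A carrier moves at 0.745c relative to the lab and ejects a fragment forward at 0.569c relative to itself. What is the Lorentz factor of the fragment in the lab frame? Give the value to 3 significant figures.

u_lab = (0.569 + 0.745)/(1 + 0.569×0.745) = 1.314/1.42390 = 0.922814
γ = 1/√(1 − 0.922814²) = 2.60

γ ≈ 2.60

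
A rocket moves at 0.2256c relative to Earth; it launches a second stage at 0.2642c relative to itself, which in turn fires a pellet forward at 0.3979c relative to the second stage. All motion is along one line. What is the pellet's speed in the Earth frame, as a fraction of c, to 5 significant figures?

u ≈ 0.72652c

Compose boost 2: (0.2642 + 0.2256)/(1 + 0.2642×0.2256) = 0.48980/1.059604 = 0.4622484
Compose boost 3: (0.3979 + 0.4622484)/(1 + 0.3979×0.4622484) = 0.8601484/1.183929 = 0.72652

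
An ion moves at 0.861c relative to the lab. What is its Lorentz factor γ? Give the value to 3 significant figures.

γ ≈ 1.97

γ = 1/√(1 − β²) = 1/√(1 − 0.861²) = 1/√(0.25868) = 1.97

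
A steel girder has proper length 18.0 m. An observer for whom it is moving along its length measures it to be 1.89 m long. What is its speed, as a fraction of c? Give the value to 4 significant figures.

γ = L₀/L = 18.0/1.89 = 9.52381
β = √(1 − 1/γ²) = 0.9945

β ≈ 0.9945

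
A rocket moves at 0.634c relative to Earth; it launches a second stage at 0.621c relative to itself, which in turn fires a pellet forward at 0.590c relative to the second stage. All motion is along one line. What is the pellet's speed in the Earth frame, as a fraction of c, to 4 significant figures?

u ≈ 0.9734c

Compose boost 2: (0.621 + 0.634)/(1 + 0.621×0.634) = 1.255/1.39371 = 0.900472
Compose boost 3: (0.590 + 0.900472)/(1 + 0.590×0.900472) = 1.49047/1.53128 = 0.9734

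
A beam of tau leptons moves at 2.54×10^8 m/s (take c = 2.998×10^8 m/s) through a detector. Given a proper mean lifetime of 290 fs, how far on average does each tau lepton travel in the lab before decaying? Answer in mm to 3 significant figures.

d ≈ 0.139 mm

β = v/c = 2.54×10^8 / 2.998×10^8 = 0.84723
γ = 1/√(1 − 0.84723²) = 1.8824
Dilated lifetime: Δt = γτ₀ = 1.8824 × 290 fs = 545.91 fs
d = vΔt = 0.84723c × 545.91 fs = 2.5400×10^8 m/s × 5.4591×10^-13 s = 0.139 mm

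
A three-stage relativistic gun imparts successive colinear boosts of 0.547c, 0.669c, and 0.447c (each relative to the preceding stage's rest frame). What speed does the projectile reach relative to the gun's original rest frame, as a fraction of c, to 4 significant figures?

u ≈ 0.9566c

Compose boost 2: (0.669 + 0.547)/(1 + 0.669×0.547) = 1.216/1.36594 = 0.890227
Compose boost 3: (0.447 + 0.890227)/(1 + 0.447×0.890227) = 1.33723/1.39793 = 0.9566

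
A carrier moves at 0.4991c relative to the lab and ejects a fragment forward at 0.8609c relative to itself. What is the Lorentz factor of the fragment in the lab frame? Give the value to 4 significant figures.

u_lab = (0.8609 + 0.4991)/(1 + 0.8609×0.4991) = 1.3600/1.429675 = 0.9512650
γ = 1/√(1 − 0.9512650²) = 3.243

γ ≈ 3.243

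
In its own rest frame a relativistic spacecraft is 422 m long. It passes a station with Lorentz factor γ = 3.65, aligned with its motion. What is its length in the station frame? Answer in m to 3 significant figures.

γ = 3.65 (given)
Length contraction: L = L₀/γ = 422/3.65 = 116 m

L ≈ 116 m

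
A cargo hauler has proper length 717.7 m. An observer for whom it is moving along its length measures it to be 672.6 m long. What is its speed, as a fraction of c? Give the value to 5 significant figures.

β ≈ 0.34890

γ = L₀/L = 717.7/672.6 = 1.067053
β = √(1 − 1/γ²) = 0.34890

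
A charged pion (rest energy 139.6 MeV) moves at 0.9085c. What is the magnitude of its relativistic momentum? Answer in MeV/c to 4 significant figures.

γ = 1/√(1 − 0.9085²) = 2.39300
p = γβm₀c = 2.39300 × 0.9085 × 139.6 MeV/c = 303.5 MeV/c

p ≈ 303.5 MeV/c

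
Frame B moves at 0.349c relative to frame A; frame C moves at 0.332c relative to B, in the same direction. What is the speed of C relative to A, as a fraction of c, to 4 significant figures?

u ≈ 0.6103c

Compose boost 2: (0.332 + 0.349)/(1 + 0.332×0.349) = 0.6810/1.11587 = 0.6103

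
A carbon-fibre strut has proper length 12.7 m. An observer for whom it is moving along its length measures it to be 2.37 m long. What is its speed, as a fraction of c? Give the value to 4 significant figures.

γ = L₀/L = 12.7/2.37 = 5.35865
β = √(1 − 1/γ²) = 0.9824

β ≈ 0.9824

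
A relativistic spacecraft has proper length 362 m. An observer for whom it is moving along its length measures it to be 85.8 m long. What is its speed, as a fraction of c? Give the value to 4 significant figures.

β ≈ 0.9715

γ = L₀/L = 362/85.8 = 4.21911
β = √(1 − 1/γ²) = 0.9715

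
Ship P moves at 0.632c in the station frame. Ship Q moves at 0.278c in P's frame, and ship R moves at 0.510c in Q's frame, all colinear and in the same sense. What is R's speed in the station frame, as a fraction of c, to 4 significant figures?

u ≈ 0.9206c

Compose boost 2: (0.278 + 0.632)/(1 + 0.278×0.632) = 0.9100/1.17570 = 0.774010
Compose boost 3: (0.510 + 0.774010)/(1 + 0.510×0.774010) = 1.28401/1.39474 = 0.9206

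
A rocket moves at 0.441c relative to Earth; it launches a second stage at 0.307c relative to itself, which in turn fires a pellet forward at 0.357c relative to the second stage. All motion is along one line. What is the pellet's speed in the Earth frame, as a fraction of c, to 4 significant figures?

u ≈ 0.8224c

Compose boost 2: (0.307 + 0.441)/(1 + 0.307×0.441) = 0.7480/1.13539 = 0.658806
Compose boost 3: (0.357 + 0.658806)/(1 + 0.357×0.658806) = 1.01581/1.23519 = 0.8224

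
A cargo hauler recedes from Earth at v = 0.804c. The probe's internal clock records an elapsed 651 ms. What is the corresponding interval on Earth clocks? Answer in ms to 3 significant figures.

Δt ≈ 1090 ms

γ = 1/√(1 − 0.804²) = 1.6817
Time dilation: Δt = γτ₀ = 1.6817 × 651 ms = 1090 ms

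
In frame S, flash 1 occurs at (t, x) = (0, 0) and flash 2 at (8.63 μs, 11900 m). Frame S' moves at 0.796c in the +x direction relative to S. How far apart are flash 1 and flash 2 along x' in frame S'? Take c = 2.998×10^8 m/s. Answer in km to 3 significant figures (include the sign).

Δx' ≈ 16.3 km

γ = 1/√(1 − 0.796²) = 1.6521
Δx' = γ(Δx − vΔt) = 1.6521 × (11900 m − 0.796×(2.998×10^8 m/s)×8.63×10^-6 s)
= 1.6521 × (9840.5 m) = 16.3 km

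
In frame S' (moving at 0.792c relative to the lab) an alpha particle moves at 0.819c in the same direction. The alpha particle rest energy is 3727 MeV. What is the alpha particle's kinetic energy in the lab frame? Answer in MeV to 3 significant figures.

u_lab = (0.819 + 0.792)/(1 + 0.819×0.792) = 0.977164
γ = 1/√(1 − 0.977164²) = 4.7062
K = (γ − 1)m₀c² = (4.7062 − 1) × 3727 = 3.7062 × 3727 = 13800 MeV

K ≈ 13800 MeV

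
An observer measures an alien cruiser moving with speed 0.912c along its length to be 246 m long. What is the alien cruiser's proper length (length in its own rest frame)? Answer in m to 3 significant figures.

L₀ ≈ 600 m

γ = 1/√(1 − 0.912²) = 2.4379
L₀ = γL = 2.4379 × 246 = 600 m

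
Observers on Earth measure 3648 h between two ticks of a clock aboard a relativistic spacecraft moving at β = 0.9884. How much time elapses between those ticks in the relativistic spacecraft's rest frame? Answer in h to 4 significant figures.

γ = 1/√(1 − 0.9884²) = 6.58444
Proper time: τ₀ = Δt/γ = 3648/6.58444 = 554.0 h

τ₀ ≈ 554.0 h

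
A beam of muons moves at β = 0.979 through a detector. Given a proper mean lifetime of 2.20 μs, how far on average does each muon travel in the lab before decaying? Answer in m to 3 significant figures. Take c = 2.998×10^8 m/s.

γ = 1/√(1 − 0.979²) = 4.9053
Dilated lifetime: Δt = γτ₀ = 4.9053 × 2.20 μs = 10.792 μs
d = vΔt = 0.979c × 10.792 μs = 2.9350×10^8 m/s × 1.0792×10^-5 s = 3170 m

d ≈ 3170 m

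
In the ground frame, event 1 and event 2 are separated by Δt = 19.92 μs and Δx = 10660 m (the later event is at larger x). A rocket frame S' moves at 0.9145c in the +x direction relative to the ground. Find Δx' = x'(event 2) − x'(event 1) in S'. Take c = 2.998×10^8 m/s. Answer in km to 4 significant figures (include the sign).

Δx' ≈ 12.85 km

γ = 1/√(1 − 0.9145²) = 2.47166
Δx' = γ(Δx − vΔt) = 2.47166 × (10660 m − 0.9145×(2.998×10^8 m/s)×19.92×10^-6 s)
= 2.47166 × (5198.59 m) = 12.85 km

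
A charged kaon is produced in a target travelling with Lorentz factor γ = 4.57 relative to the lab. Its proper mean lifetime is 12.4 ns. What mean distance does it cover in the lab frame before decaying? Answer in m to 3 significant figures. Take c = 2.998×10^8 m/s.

β = √(1 − 1/γ²) = √(1 − 1/4.57²) = 0.97577
Dilated lifetime: Δt = γτ₀ = 4.57 × 12.4 ns = 56.668 ns
d = vΔt = 0.97577c × 56.668 ns = 2.9253×10^8 m/s × 5.6668×10^-8 s = 16.6 m

d ≈ 16.6 m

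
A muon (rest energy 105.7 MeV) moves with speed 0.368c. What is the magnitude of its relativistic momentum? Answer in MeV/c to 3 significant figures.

γ = 1/√(1 − 0.368²) = 1.0755
p = γβm₀c = 1.0755 × 0.368 × 105.7 MeV/c = 41.8 MeV/c

p ≈ 41.8 MeV/c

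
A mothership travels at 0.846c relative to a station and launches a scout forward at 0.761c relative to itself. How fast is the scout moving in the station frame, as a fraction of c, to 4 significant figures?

u ≈ 0.9776c

Compose boost 2: (0.761 + 0.846)/(1 + 0.761×0.846) = 1.607/1.64381 = 0.9776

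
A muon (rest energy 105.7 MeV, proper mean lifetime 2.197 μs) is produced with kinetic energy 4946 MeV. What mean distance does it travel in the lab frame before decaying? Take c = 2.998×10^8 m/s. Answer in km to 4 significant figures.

d ≈ 31.47 km

γ = 1 + K/(m₀c²) = 1 + 4946/105.7 = 47.7928
β = √(1 − 1/γ²) = 0.999781
Dilated lifetime: γτ₀ = 47.7928 × 2.197 μs = 105.001 μs
d = βc·γτ₀ = 0.999781 × (2.998×10^8 m/s) × 0.000105001 s = 31.47 km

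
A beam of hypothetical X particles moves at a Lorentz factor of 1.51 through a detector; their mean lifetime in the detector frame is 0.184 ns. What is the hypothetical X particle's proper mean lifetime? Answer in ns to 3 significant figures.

γ = 1.51 (given)
Proper time: τ₀ = Δt/γ = 0.184/1.51 = 0.122 ns

τ₀ ≈ 0.122 ns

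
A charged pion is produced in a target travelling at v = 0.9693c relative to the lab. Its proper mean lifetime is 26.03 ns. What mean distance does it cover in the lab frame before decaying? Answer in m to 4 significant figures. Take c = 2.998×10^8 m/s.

d ≈ 30.76 m

γ = 1/√(1 − 0.9693²) = 4.06701
Dilated lifetime: Δt = γτ₀ = 4.06701 × 26.03 ns = 105.864 ns
d = vΔt = 0.9693c × 105.864 ns = 2.90596×10^8 m/s × 1.05864×10^-7 s = 30.76 m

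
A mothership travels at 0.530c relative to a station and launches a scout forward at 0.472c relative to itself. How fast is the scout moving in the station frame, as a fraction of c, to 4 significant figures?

Compose boost 2: (0.472 + 0.530)/(1 + 0.472×0.530) = 1.002/1.25016 = 0.8015

u ≈ 0.8015c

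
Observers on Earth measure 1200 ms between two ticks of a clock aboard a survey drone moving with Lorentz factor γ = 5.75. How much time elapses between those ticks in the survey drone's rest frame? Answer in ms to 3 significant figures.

τ₀ ≈ 209 ms

γ = 5.75 (given)
Proper time: τ₀ = Δt/γ = 1200/5.75 = 209 ms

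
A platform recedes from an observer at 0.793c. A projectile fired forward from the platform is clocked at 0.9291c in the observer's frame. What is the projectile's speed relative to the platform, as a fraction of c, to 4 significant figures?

Inverse velocity addition: u' = (u − v)/(1 − uv/c²)
= (0.9291 − 0.793)/(1 − 0.9291×0.793) = 0.1361/0.263224 = 0.5171

u' ≈ 0.5171c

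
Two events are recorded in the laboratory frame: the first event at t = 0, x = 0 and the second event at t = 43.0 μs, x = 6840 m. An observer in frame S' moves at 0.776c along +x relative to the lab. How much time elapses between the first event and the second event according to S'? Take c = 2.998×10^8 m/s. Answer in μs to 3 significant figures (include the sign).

γ = 1/√(1 − 0.776²) = 1.5855
Δt' = γ(Δt − vΔx/c²) = 1.5855 × (43.0 μs − 0.776×6840 m / (2.998×10^8 m/s))
= 1.5855 × (25.295 μs) = 40.1 μs

Δt' ≈ 40.1 μs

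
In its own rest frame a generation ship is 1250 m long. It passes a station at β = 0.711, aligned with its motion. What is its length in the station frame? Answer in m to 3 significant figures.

L ≈ 879 m

γ = 1/√(1 − 0.711²) = 1.4221
Length contraction: L = L₀/γ = 1250/1.4221 = 879 m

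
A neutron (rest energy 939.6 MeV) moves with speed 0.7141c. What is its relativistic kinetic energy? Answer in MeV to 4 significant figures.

K ≈ 402.6 MeV

γ = 1/√(1 − 0.7141²) = 1.42848
K = (γ − 1)m₀c² = (1.42848 − 1) × 939.6 MeV = 0.428482 × 939.6 MeV = 402.6 MeV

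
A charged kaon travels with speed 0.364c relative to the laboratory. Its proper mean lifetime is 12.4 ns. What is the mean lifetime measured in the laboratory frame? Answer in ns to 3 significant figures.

γ = 1/√(1 − 0.364²) = 1.0737
Time dilation: Δt = γτ₀ = 1.0737 × 12.4 ns = 13.3 ns

Δt ≈ 13.3 ns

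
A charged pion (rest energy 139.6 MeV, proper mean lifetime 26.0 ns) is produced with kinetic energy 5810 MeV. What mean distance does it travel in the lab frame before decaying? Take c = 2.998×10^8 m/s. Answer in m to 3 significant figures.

γ = 1 + K/(m₀c²) = 1 + 5810/139.6 = 42.619
β = √(1 − 1/γ²) = 0.99972
Dilated lifetime: γτ₀ = 42.619 × 26.0 ns = 1108.1 ns
d = βc·γτ₀ = 0.99972 × (2.998×10^8 m/s) × 1.1081×10^-6 s = 332 m

d ≈ 332 m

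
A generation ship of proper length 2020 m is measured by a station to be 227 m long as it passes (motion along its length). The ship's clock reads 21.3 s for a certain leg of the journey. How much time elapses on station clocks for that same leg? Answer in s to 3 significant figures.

Length contraction ⇒ γ = L₀/L = 2020/227 = 8.8987
Time dilation: Δt = γτ₀ = 8.8987 × 21.3 s = 190 s

Δt ≈ 190 s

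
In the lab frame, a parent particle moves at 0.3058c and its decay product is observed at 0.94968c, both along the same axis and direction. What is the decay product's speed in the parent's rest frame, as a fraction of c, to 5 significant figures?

Inverse velocity addition: u' = (u − v)/(1 − uv/c²)
= (0.94968 − 0.3058)/(1 − 0.94968×0.3058) = 0.64388/0.7095879 = 0.90740

u' ≈ 0.90740c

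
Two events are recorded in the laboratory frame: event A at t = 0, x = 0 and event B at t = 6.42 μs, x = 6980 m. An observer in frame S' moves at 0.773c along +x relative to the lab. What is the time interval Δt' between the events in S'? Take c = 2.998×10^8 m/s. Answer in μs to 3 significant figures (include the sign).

Δt' ≈ -18.2 μs

γ = 1/√(1 − 0.773²) = 1.5763
Δt' = γ(Δt − vΔx/c²) = 1.5763 × (6.42 μs − 0.773×6980 m / (2.998×10^8 m/s))
= 1.5763 × (-11.577 μs) = -18.2 μs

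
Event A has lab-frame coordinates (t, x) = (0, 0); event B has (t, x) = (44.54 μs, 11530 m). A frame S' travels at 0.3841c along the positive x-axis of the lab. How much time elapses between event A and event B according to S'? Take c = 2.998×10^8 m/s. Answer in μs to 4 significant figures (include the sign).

γ = 1/√(1 − 0.3841²) = 1.08308
Δt' = γ(Δt − vΔx/c²) = 1.08308 × (44.54 μs − 0.3841×11530 m / (2.998×10^8 m/s))
= 1.08308 × (29.7679 μs) = 32.24 μs

Δt' ≈ 32.24 μs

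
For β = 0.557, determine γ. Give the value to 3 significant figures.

γ ≈ 1.20

γ = 1/√(1 − β²) = 1/√(1 − 0.557²) = 1/√(0.68975) = 1.20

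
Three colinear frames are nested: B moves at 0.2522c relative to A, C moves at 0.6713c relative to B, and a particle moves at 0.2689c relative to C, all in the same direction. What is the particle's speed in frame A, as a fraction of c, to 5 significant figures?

u ≈ 0.87324c

Compose boost 2: (0.6713 + 0.2522)/(1 + 0.6713×0.2522) = 0.92350/1.169302 = 0.7897875
Compose boost 3: (0.2689 + 0.7897875)/(1 + 0.2689×0.7897875) = 1.058688/1.212374 = 0.87324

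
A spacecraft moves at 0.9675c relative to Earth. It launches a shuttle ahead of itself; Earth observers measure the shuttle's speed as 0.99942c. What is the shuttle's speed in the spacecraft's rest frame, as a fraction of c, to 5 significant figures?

Inverse velocity addition: u' = (u − v)/(1 − uv/c²)
= (0.99942 − 0.9675)/(1 − 0.99942×0.9675) = 0.031920/0.03306115 = 0.96548

u' ≈ 0.96548c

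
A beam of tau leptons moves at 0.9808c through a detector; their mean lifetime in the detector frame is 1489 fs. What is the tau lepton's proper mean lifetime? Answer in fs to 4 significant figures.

τ₀ ≈ 290.4 fs

γ = 1/√(1 − 0.9808²) = 5.12778
Proper time: τ₀ = Δt/γ = 1489/5.12778 = 290.4 fs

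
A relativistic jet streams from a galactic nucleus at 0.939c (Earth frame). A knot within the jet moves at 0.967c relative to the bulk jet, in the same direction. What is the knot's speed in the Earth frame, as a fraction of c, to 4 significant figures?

Relativistic velocity addition: u = (u' + v)/(1 + u'v/c²)
= (0.967 + 0.939)/(1 + 0.967×0.939) = 1.906/1.90801 = 0.9989

u ≈ 0.9989c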